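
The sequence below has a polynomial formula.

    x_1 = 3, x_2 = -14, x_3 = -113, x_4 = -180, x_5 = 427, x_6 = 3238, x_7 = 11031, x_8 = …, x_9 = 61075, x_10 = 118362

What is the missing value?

28192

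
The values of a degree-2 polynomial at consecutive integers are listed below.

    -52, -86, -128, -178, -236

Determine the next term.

-302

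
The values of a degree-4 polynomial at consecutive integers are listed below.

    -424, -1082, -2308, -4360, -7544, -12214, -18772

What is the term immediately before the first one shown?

Δ: -658, -1226, -2052, -3184, -4670, -6558
Δ²: -568, -826, -1132, -1486, -1888
Δ³: -258, -306, -354, -402
Δ⁴: -48, -48, -48
The fourth differences are constant at -48.
Work back: -258 + 48 = -210;  -568 + 210 = -358;  -658 + 358 = -300;  -424 + 300 = -124

-124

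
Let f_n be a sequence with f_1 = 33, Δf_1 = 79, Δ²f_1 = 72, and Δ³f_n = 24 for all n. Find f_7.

Build the table forward from the leading diagonal:
Third differences: 24, 24, 24, 24, 24, 24, 24
Second differences: 72, 96, 120, 144, 168, 192, 216
First differences: 79, 151, 247, 367, 511, 679, 871
f: 33, 112, 263, 510, 877, 1388, 2067

2067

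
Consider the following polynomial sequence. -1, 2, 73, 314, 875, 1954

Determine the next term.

3797

3  71  241  561  1079
68  170  320  518
102  150  198
48  48
The fourth differences are constant (48).
198 + 48 = 246;  518 + 246 = 764;  1079 + 764 = 1843;  1954 + 1843 = 3797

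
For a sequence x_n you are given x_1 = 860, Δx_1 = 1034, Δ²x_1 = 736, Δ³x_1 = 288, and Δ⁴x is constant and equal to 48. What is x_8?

35314

Build the table forward from the leading diagonal:
Fourth differences: 48, 48, 48, 48, 48, 48, 48, 48
Third differences: 288, 336, 384, 432, 480, 528, 576, 624
Second differences: 736, 1024, 1360, 1744, 2176, 2656, 3184, 3760
First differences: 1034, 1770, 2794, 4154, 5898, 8074, 10730, 13914
x: 860, 1894, 3664, 6458, 10612, 16510, 24584, 35314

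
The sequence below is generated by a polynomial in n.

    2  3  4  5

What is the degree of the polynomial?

1, 1, 1
The first differences are constant, so the polynomial has degree 1.

1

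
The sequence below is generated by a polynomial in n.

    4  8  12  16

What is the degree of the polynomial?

Δ: 4, 4, 4
The first differences are constant, so the polynomial has degree 1.

1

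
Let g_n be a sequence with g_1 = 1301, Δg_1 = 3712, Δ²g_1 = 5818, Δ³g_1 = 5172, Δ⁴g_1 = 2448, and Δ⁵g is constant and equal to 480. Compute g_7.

253883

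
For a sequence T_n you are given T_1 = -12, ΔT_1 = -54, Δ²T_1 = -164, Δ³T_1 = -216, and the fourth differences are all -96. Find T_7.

Build the table forward from the leading diagonal:
D4: -96  -96  -96  -96  -96  -96  -96
D3: -216  -312  -408  -504  -600  -696  -792
D2: -164  -380  -692  -1100  -1604  -2204  -2900
D1: -54  -218  -598  -1290  -2390  -3994  -6198
T: -12  -66  -284  -882  -2172  -4562  -8556

-8556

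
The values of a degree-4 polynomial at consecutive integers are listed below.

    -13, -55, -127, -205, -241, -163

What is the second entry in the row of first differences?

Δ: -42, -72, -78, -36, 78
Δ²: -30, -6, 42, 114
Δ³: 24, 48, 72
Δ⁴: 24, 24

-72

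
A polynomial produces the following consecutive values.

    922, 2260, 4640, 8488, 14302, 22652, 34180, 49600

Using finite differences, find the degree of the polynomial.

4

D1: 1338, 2380, 3848, 5814, 8350, 11528, 15420
D2: 1042, 1468, 1966, 2536, 3178, 3892
D3: 426, 498, 570, 642, 714
D4: 72, 72, 72, 72
The fourth differences are constant, so the polynomial has degree 4.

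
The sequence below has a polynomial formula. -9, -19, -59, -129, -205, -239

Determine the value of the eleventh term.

-10  -40  -70  -76  -34
-30  -30  -6  42
0  24  48
24  24
Fourth differences constant at 24.
48 + 24 = 72;  42 + 72 = 114;  -34 + 114 = 80;  -239 + 80 = -159
72 + 24 = 96;  114 + 96 = 210;  80 + 210 = 290;  -159 + 290 = 131
96 + 24 = 120;  210 + 120 = 330;  290 + 330 = 620;  131 + 620 = 751
120 + 24 = 144;  330 + 144 = 474;  620 + 474 = 1094;  751 + 1094 = 1845
144 + 24 = 168;  474 + 168 = 642;  1094 + 642 = 1736;  1845 + 1736 = 3581

3581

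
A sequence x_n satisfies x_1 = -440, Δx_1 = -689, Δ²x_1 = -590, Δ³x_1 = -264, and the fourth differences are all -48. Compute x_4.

-4541

Build the table forward from the leading diagonal:
D4: -48, -48, -48, -48
D3: -264, -312, -360, -408
D2: -590, -854, -1166, -1526
D1: -689, -1279, -2133, -3299
x: -440, -1129, -2408, -4541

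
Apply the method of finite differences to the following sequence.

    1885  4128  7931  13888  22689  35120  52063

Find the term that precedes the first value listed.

D1: 2243  3803  5957  8801  12431  16943
D2: 1560  2154  2844  3630  4512
D3: 594  690  786  882
D4: 96  96  96
The fourth differences are constant at 96.
Work back: 594 − 96 = 498;  1560 − 498 = 1062;  2243 − 1062 = 1181;  1885 − 1181 = 704

704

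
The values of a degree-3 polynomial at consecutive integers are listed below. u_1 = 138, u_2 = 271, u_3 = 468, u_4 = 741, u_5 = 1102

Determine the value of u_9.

133  197  273  361
64  76  88
12  12
The third differences are constant (12).
88 + 12 = 100;  361 + 100 = 461;  1102 + 461 = 1563
100 + 12 = 112;  461 + 112 = 573;  1563 + 573 = 2136
112 + 12 = 124;  573 + 124 = 697;  2136 + 697 = 2833
124 + 12 = 136;  697 + 136 = 833;  2833 + 833 = 3666

3666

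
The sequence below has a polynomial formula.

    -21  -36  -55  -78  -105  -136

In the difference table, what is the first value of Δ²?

D1: -15, -19, -23, -27, -31
D2: -4, -4, -4, -4

-4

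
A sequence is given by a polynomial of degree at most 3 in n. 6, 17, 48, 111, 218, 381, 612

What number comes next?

Δ: 11, 31, 63, 107, 163, 231
Δ²: 20, 32, 44, 56, 68
Δ³: 12, 12, 12, 12
Third differences constant at 12.
68 + 12 = 80;  231 + 80 = 311;  612 + 311 = 923

923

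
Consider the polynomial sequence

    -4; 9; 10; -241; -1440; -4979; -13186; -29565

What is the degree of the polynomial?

5

D1: 13, 1, -251, -1199, -3539, -8207, -16379
D2: -12, -252, -948, -2340, -4668, -8172
D3: -240, -696, -1392, -2328, -3504
D4: -456, -696, -936, -1176
D5: -240, -240, -240
The fifth differences are constant, so the polynomial has degree 5.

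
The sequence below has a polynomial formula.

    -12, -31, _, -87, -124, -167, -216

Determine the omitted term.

-56

Using the last 4 terms:
Δ: -37  -43  -49
Δ²: -6  -6
Constant second difference = -6.
Extend backward: -37 + 6 = -31;  -87 + 31 = -56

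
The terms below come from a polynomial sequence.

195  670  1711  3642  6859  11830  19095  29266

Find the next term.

43027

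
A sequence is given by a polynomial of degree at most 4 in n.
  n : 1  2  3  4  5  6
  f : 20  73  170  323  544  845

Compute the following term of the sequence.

D1: 53, 97, 153, 221, 301
D2: 44, 56, 68, 80
D3: 12, 12, 12
The third differences are constant (12).
80 + 12 = 92;  301 + 92 = 393;  845 + 393 = 1238

1238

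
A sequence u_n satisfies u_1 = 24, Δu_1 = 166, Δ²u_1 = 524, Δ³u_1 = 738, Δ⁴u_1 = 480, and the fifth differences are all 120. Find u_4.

2832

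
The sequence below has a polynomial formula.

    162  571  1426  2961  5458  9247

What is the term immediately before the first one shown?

13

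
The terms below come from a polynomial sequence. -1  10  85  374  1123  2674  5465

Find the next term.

Δ: 11  75  289  749  1551  2791
Δ²: 64  214  460  802  1240
Δ³: 150  246  342  438
Δ⁴: 96  96  96
The fourth differences are constant (96).
438 + 96 = 534;  1240 + 534 = 1774;  2791 + 1774 = 4565;  5465 + 4565 = 10030

10030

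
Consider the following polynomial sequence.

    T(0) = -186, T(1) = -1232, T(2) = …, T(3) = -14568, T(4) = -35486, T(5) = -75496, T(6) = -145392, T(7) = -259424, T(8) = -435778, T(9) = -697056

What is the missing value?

Using the last 7 terms:
D1: -20918  -40010  -69896  -114032  -176354  -261278
D2: -19092  -29886  -44136  -62322  -84924
D3: -10794  -14250  -18186  -22602
D4: -3456  -3936  -4416
D5: -480  -480
Constant fifth difference = -480.
Extend backward: -3456 + 480 = -2976;  -10794 + 2976 = -7818;  -19092 + 7818 = -11274;  -20918 + 11274 = -9644;  -14568 + 9644 = -4924

-4924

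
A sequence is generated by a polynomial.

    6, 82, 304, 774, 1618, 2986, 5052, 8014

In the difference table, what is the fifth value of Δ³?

198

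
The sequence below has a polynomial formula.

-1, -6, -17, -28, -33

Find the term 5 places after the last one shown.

-5, -11, -11, -5
-6, 0, 6
6, 6
Third differences constant at 6.
6 + 6 = 12;  -5 + 12 = 7;  -33 + 7 = -26
12 + 6 = 18;  7 + 18 = 25;  -26 + 25 = -1
18 + 6 = 24;  25 + 24 = 49;  -1 + 49 = 48
24 + 6 = 30;  49 + 30 = 79;  48 + 79 = 127
30 + 6 = 36;  79 + 36 = 115;  127 + 115 = 242

242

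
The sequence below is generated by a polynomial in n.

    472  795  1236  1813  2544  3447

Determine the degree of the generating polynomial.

3

First differences: 323, 441, 577, 731, 903
Second differences: 118, 136, 154, 172
Third differences: 18, 18, 18
The third differences are constant, so the polynomial has degree 3.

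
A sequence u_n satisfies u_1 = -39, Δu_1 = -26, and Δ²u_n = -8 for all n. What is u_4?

Build the table forward from the leading diagonal:
D2: -8, -8, -8, -8
D1: -26, -34, -42, -50
u: -39, -65, -99, -141

-141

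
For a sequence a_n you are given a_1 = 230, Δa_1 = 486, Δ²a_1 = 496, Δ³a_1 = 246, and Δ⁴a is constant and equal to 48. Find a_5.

Build the table forward from the leading diagonal:
Fourth differences: 48, 48, 48, 48, 48
Third differences: 246, 294, 342, 390, 438
Second differences: 496, 742, 1036, 1378, 1768
First differences: 486, 982, 1724, 2760, 4138
a: 230, 716, 1698, 3422, 6182

6182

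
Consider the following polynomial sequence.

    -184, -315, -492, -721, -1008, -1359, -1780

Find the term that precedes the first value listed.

-131, -177, -229, -287, -351, -421
-46, -52, -58, -64, -70
-6, -6, -6, -6
The third differences are constant at -6.
Work back: -46 + 6 = -40;  -131 + 40 = -91;  -184 + 91 = -93

-93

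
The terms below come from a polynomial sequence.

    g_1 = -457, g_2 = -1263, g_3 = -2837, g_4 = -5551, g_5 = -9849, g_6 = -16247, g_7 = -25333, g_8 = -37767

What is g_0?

-806  -1574  -2714  -4298  -6398  -9086  -12434
-768  -1140  -1584  -2100  -2688  -3348
-372  -444  -516  -588  -660
-72  -72  -72  -72
The fourth differences are constant at -72.
Work back: -372 + 72 = -300;  -768 + 300 = -468;  -806 + 468 = -338;  -457 + 338 = -119

-119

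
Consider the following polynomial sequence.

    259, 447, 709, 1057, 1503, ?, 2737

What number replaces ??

2059

Using the first 5 terms:
First differences: 188  262  348  446
Second differences: 74  86  98
Third differences: 12  12
Constant third difference = 12.
Extend forward: 98 + 12 = 110;  446 + 110 = 556;  1503 + 556 = 2059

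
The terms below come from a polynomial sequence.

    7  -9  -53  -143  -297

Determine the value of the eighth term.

-1323

D1: -16, -44, -90, -154
D2: -28, -46, -64
D3: -18, -18
Third differences constant at -18.
-64 − 18 = -82;  -154 − 82 = -236;  -297 − 236 = -533
-82 − 18 = -100;  -236 − 100 = -336;  -533 − 336 = -869
-100 − 18 = -118;  -336 − 118 = -454;  -869 − 454 = -1323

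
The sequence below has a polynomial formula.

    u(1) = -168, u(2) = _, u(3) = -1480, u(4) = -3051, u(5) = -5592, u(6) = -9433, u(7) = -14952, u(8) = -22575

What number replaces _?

-597

Using the last 6 terms:
First differences: -1571, -2541, -3841, -5519, -7623
Second differences: -970, -1300, -1678, -2104
Third differences: -330, -378, -426
Fourth differences: -48, -48
Constant fourth difference = -48.
Extend backward: -330 + 48 = -282;  -970 + 282 = -688;  -1571 + 688 = -883;  -1480 + 883 = -597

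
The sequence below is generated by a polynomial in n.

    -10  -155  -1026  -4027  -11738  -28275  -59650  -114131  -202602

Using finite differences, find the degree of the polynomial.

5

Δ: -145, -871, -3001, -7711, -16537, -31375, -54481, -88471
Δ²: -726, -2130, -4710, -8826, -14838, -23106, -33990
Δ³: -1404, -2580, -4116, -6012, -8268, -10884
Δ⁴: -1176, -1536, -1896, -2256, -2616
Δ⁵: -360, -360, -360, -360
The fifth differences are constant, so the polynomial has degree 5.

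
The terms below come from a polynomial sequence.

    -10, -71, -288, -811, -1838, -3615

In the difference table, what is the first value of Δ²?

First differences: -61, -217, -523, -1027, -1777
Second differences: -156, -306, -504, -750
Third differences: -150, -198, -246
Fourth differences: -48, -48

-156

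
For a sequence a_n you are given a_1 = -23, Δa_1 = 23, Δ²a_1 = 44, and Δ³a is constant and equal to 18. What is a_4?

196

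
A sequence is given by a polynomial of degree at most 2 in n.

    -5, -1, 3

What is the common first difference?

D1: 4, 4

4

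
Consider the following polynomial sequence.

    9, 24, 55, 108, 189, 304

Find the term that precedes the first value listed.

4

Δ: 15, 31, 53, 81, 115
Δ²: 16, 22, 28, 34
Δ³: 6, 6, 6
The third differences are constant at 6.
Work back: 16 − 6 = 10;  15 − 10 = 5;  9 − 5 = 4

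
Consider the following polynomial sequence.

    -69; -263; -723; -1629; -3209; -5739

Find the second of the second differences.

-446

First differences: -194, -460, -906, -1580, -2530
Second differences: -266, -446, -674, -950
Third differences: -180, -228, -276
Fourth differences: -48, -48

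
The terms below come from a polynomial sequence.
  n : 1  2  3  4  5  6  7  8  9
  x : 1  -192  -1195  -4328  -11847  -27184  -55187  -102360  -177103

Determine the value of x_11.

-453819

-193 , -1003 , -3133 , -7519 , -15337 , -28003 , -47173 , -74743
-810 , -2130 , -4386 , -7818 , -12666 , -19170 , -27570
-1320 , -2256 , -3432 , -4848 , -6504 , -8400
-936 , -1176 , -1416 , -1656 , -1896
-240 , -240 , -240 , -240
Fifth differences constant at -240.
-1896 − 240 = -2136;  -8400 − 2136 = -10536;  -27570 − 10536 = -38106;  -74743 − 38106 = -112849;  -177103 − 112849 = -289952
-2136 − 240 = -2376;  -10536 − 2376 = -12912;  -38106 − 12912 = -51018;  -112849 − 51018 = -163867;  -289952 − 163867 = -453819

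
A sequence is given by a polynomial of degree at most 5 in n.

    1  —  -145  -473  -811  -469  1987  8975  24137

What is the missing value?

Using the last 7 terms:
First differences: -328  -338  342  2456  6988  15162
Second differences: -10  680  2114  4532  8174
Third differences: 690  1434  2418  3642
Fourth differences: 744  984  1224
Fifth differences: 240  240
Constant fifth difference = 240.
Extend backward: 744 − 240 = 504;  690 − 504 = 186;  -10 − 186 = -196;  -328 + 196 = -132;  -145 + 132 = -13

-13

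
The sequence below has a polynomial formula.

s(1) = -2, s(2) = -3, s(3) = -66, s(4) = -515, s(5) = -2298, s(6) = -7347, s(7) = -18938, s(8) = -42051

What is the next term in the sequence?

-83730

-1 , -63 , -449 , -1783 , -5049 , -11591 , -23113
-62 , -386 , -1334 , -3266 , -6542 , -11522
-324 , -948 , -1932 , -3276 , -4980
-624 , -984 , -1344 , -1704
-360 , -360 , -360
The fifth differences are constant (-360).
-1704 − 360 = -2064;  -4980 − 2064 = -7044;  -11522 − 7044 = -18566;  -23113 − 18566 = -41679;  -42051 − 41679 = -83730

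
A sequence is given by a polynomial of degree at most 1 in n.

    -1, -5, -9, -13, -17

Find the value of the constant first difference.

First differences: -4, -4, -4, -4

-4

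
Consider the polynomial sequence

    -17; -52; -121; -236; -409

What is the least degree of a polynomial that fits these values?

3

D1: -35, -69, -115, -173
D2: -34, -46, -58
D3: -12, -12
The third differences are constant, so the polynomial has degree 3.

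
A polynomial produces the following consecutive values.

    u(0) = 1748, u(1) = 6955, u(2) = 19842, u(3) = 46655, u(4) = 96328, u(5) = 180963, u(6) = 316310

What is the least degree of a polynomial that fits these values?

First differences: 5207, 12887, 26813, 49673, 84635, 135347
Second differences: 7680, 13926, 22860, 34962, 50712
Third differences: 6246, 8934, 12102, 15750
Fourth differences: 2688, 3168, 3648
Fifth differences: 480, 480
The fifth differences are constant, so the polynomial has degree 5.

5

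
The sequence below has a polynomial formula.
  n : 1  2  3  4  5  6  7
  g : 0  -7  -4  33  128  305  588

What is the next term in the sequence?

-7, 3, 37, 95, 177, 283
10, 34, 58, 82, 106
24, 24, 24, 24
The third differences are constant (24).
106 + 24 = 130;  283 + 130 = 413;  588 + 413 = 1001

1001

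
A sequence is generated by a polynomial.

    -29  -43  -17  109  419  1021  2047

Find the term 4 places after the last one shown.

13871

D1: -14  26  126  310  602  1026
D2: 40  100  184  292  424
D3: 60  84  108  132
D4: 24  24  24
The fourth differences are constant (24).
132 + 24 = 156;  424 + 156 = 580;  1026 + 580 = 1606;  2047 + 1606 = 3653
156 + 24 = 180;  580 + 180 = 760;  1606 + 760 = 2366;  3653 + 2366 = 6019
180 + 24 = 204;  760 + 204 = 964;  2366 + 964 = 3330;  6019 + 3330 = 9349
204 + 24 = 228;  964 + 228 = 1192;  3330 + 1192 = 4522;  9349 + 4522 = 13871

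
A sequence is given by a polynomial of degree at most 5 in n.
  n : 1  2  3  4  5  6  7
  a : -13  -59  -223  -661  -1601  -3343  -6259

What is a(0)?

Δ: -46, -164, -438, -940, -1742, -2916
Δ²: -118, -274, -502, -802, -1174
Δ³: -156, -228, -300, -372
Δ⁴: -72, -72, -72
The fourth differences are constant at -72.
Work back: -156 + 72 = -84;  -118 + 84 = -34;  -46 + 34 = -12;  -13 + 12 = -1

-1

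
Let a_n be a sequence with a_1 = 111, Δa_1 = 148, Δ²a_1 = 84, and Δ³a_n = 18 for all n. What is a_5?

1279

Build the table forward from the leading diagonal:
Third differences: 18  18  18  18  18
Second differences: 84  102  120  138  156
First differences: 148  232  334  454  592
a: 111  259  491  825  1279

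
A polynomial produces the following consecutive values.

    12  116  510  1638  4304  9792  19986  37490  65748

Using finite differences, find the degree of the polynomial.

5

First differences: 104, 394, 1128, 2666, 5488, 10194, 17504, 28258
Second differences: 290, 734, 1538, 2822, 4706, 7310, 10754
Third differences: 444, 804, 1284, 1884, 2604, 3444
Fourth differences: 360, 480, 600, 720, 840
Fifth differences: 120, 120, 120, 120
The fifth differences are constant, so the polynomial has degree 5.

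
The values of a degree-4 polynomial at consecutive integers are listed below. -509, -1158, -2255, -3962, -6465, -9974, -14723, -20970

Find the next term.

-28997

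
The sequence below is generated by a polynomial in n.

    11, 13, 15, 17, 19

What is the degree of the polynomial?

1

Δ: 2, 2, 2, 2
The first differences are constant, so the polynomial has degree 1.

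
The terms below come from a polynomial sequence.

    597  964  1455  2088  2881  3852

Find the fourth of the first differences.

First differences: 367, 491, 633, 793, 971
Second differences: 124, 142, 160, 178
Third differences: 18, 18, 18

793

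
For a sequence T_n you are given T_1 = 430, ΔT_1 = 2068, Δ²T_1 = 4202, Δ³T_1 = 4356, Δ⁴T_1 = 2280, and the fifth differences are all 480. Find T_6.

Build the table forward from the leading diagonal:
D5: 480  480  480  480  480  480
D4: 2280  2760  3240  3720  4200  4680
D3: 4356  6636  9396  12636  16356  20556
D2: 4202  8558  15194  24590  37226  53582
D1: 2068  6270  14828  30022  54612  91838
T: 430  2498  8768  23596  53618  108230

108230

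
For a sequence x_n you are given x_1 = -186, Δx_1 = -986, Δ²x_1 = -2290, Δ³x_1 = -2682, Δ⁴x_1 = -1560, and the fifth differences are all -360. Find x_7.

-119652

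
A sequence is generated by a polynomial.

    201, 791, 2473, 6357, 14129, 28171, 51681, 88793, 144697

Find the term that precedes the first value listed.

49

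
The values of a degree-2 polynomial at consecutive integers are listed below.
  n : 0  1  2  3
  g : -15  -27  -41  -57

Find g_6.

-117

Δ: -12, -14, -16
Δ²: -2, -2
The second differences are constant (-2).
-16 − 2 = -18;  -57 − 18 = -75
-18 − 2 = -20;  -75 − 20 = -95
-20 − 2 = -22;  -95 − 22 = -117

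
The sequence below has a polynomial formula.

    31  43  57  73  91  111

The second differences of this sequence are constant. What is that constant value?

2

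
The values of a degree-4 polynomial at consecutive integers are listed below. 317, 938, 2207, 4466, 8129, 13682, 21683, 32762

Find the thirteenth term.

621, 1269, 2259, 3663, 5553, 8001, 11079
648, 990, 1404, 1890, 2448, 3078
342, 414, 486, 558, 630
72, 72, 72, 72
The fourth differences are constant (72).
630 + 72 = 702;  3078 + 702 = 3780;  11079 + 3780 = 14859;  32762 + 14859 = 47621
702 + 72 = 774;  3780 + 774 = 4554;  14859 + 4554 = 19413;  47621 + 19413 = 67034
774 + 72 = 846;  4554 + 846 = 5400;  19413 + 5400 = 24813;  67034 + 24813 = 91847
846 + 72 = 918;  5400 + 918 = 6318;  24813 + 6318 = 31131;  91847 + 31131 = 122978
918 + 72 = 990;  6318 + 990 = 7308;  31131 + 7308 = 38439;  122978 + 38439 = 161417

161417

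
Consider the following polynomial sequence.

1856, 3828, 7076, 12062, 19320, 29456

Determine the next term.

D1: 1972  3248  4986  7258  10136
D2: 1276  1738  2272  2878
D3: 462  534  606
D4: 72  72
The fourth differences are constant (72).
606 + 72 = 678;  2878 + 678 = 3556;  10136 + 3556 = 13692;  29456 + 13692 = 43148

43148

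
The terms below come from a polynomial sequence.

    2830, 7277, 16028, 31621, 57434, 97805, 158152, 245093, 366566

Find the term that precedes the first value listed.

First differences: 4447, 8751, 15593, 25813, 40371, 60347, 86941, 121473
Second differences: 4304, 6842, 10220, 14558, 19976, 26594, 34532
Third differences: 2538, 3378, 4338, 5418, 6618, 7938
Fourth differences: 840, 960, 1080, 1200, 1320
Fifth differences: 120, 120, 120, 120
The fifth differences are constant at 120.
Work back: 840 − 120 = 720;  2538 − 720 = 1818;  4304 − 1818 = 2486;  4447 − 2486 = 1961;  2830 − 1961 = 869

869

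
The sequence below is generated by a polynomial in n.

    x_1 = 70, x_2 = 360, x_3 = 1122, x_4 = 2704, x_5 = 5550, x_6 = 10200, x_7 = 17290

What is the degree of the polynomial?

D1: 290, 762, 1582, 2846, 4650, 7090
D2: 472, 820, 1264, 1804, 2440
D3: 348, 444, 540, 636
D4: 96, 96, 96
The fourth differences are constant, so the polynomial has degree 4.

4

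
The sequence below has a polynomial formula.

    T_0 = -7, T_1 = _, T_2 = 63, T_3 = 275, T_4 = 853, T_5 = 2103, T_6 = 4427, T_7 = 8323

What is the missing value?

7

Using the last 6 terms:
Δ: 212, 578, 1250, 2324, 3896
Δ²: 366, 672, 1074, 1572
Δ³: 306, 402, 498
Δ⁴: 96, 96
Constant fourth difference = 96.
Extend backward: 306 − 96 = 210;  366 − 210 = 156;  212 − 156 = 56;  63 − 56 = 7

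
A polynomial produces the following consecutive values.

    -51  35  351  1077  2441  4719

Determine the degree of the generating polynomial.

86, 316, 726, 1364, 2278
230, 410, 638, 914
180, 228, 276
48, 48
The fourth differences are constant, so the polynomial has degree 4.

4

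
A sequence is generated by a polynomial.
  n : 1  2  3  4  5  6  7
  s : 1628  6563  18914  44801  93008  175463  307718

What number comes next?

First differences: 4935, 12351, 25887, 48207, 82455, 132255
Second differences: 7416, 13536, 22320, 34248, 49800
Third differences: 6120, 8784, 11928, 15552
Fourth differences: 2664, 3144, 3624
Fifth differences: 480, 480
Constant fifth difference = 480, so extend:
3624 + 480 = 4104;  15552 + 4104 = 19656;  49800 + 19656 = 69456;  132255 + 69456 = 201711;  307718 + 201711 = 509429

509429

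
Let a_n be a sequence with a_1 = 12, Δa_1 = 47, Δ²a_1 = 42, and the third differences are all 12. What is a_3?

148

Build the table forward from the leading diagonal:
Δ³: 12, 12, 12
Δ²: 42, 54, 66
Δ: 47, 89, 143
a: 12, 59, 148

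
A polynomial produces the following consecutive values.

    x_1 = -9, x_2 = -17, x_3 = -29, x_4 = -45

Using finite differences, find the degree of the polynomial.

2

Δ: -8, -12, -16
Δ²: -4, -4
The second differences are constant, so the polynomial has degree 2.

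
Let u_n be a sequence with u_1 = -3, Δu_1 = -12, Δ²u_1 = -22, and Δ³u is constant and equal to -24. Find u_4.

-129

Build the table forward from the leading diagonal:
D3: -24, -24, -24, -24
D2: -22, -46, -70, -94
D1: -12, -34, -80, -150
u: -3, -15, -49, -129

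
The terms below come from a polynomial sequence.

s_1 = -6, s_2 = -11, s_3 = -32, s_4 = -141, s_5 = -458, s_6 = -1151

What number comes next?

-2436

First differences: -5 , -21 , -109 , -317 , -693
Second differences: -16 , -88 , -208 , -376
Third differences: -72 , -120 , -168
Fourth differences: -48 , -48
Constant fourth difference = -48, so extend:
-168 − 48 = -216;  -376 − 216 = -592;  -693 − 592 = -1285;  -1151 − 1285 = -2436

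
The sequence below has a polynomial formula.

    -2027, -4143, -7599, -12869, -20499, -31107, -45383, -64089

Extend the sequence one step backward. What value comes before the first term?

-2116, -3456, -5270, -7630, -10608, -14276, -18706
-1340, -1814, -2360, -2978, -3668, -4430
-474, -546, -618, -690, -762
-72, -72, -72, -72
The fourth differences are constant at -72.
Work back: -474 + 72 = -402;  -1340 + 402 = -938;  -2116 + 938 = -1178;  -2027 + 1178 = -849

-849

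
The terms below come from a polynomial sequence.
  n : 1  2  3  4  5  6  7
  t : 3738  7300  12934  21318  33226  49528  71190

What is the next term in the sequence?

D1: 3562  5634  8384  11908  16302  21662
D2: 2072  2750  3524  4394  5360
D3: 678  774  870  966
D4: 96  96  96
Constant fourth difference = 96, so extend:
966 + 96 = 1062;  5360 + 1062 = 6422;  21662 + 6422 = 28084;  71190 + 28084 = 99274

99274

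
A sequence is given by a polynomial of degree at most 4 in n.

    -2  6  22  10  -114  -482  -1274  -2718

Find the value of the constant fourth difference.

-48

D1: 8, 16, -12, -124, -368, -792, -1444
D2: 8, -28, -112, -244, -424, -652
D3: -36, -84, -132, -180, -228
D4: -48, -48, -48, -48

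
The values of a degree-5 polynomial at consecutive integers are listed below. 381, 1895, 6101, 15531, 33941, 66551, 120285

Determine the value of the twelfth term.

First differences: 1514 , 4206 , 9430 , 18410 , 32610 , 53734
Second differences: 2692 , 5224 , 8980 , 14200 , 21124
Third differences: 2532 , 3756 , 5220 , 6924
Fourth differences: 1224 , 1464 , 1704
Fifth differences: 240 , 240
Constant fifth difference = 240, so extend:
1704 + 240 = 1944;  6924 + 1944 = 8868;  21124 + 8868 = 29992;  53734 + 29992 = 83726;  120285 + 83726 = 204011
1944 + 240 = 2184;  8868 + 2184 = 11052;  29992 + 11052 = 41044;  83726 + 41044 = 124770;  204011 + 124770 = 328781
2184 + 240 = 2424;  11052 + 2424 = 13476;  41044 + 13476 = 54520;  124770 + 54520 = 179290;  328781 + 179290 = 508071
2424 + 240 = 2664;  13476 + 2664 = 16140;  54520 + 16140 = 70660;  179290 + 70660 = 249950;  508071 + 249950 = 758021
2664 + 240 = 2904;  16140 + 2904 = 19044;  70660 + 19044 = 89704;  249950 + 89704 = 339654;  758021 + 339654 = 1097675

1097675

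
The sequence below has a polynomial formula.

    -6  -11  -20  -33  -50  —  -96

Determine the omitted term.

-71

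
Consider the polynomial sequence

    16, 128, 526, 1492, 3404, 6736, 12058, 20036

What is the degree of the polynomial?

4

Δ: 112, 398, 966, 1912, 3332, 5322, 7978
Δ²: 286, 568, 946, 1420, 1990, 2656
Δ³: 282, 378, 474, 570, 666
Δ⁴: 96, 96, 96, 96
The fourth differences are constant, so the polynomial has degree 4.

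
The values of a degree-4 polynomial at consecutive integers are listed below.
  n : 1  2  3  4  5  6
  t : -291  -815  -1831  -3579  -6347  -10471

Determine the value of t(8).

First differences: -524, -1016, -1748, -2768, -4124
Second differences: -492, -732, -1020, -1356
Third differences: -240, -288, -336
Fourth differences: -48, -48
Fourth differences constant at -48.
-336 − 48 = -384;  -1356 − 384 = -1740;  -4124 − 1740 = -5864;  -10471 − 5864 = -16335
-384 − 48 = -432;  -1740 − 432 = -2172;  -5864 − 2172 = -8036;  -16335 − 8036 = -24371

-24371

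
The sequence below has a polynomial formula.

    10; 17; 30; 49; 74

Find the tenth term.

First differences: 7 , 13 , 19 , 25
Second differences: 6 , 6 , 6
The second differences are constant (6).
25 + 6 = 31;  74 + 31 = 105
31 + 6 = 37;  105 + 37 = 142
37 + 6 = 43;  142 + 43 = 185
43 + 6 = 49;  185 + 49 = 234
49 + 6 = 55;  234 + 55 = 289

289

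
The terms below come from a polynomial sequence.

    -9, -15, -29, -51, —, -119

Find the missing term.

-81

Using the first 4 terms:
First differences: -6, -14, -22
Second differences: -8, -8
Constant second difference = -8.
Extend forward: -22 − 8 = -30;  -51 − 30 = -81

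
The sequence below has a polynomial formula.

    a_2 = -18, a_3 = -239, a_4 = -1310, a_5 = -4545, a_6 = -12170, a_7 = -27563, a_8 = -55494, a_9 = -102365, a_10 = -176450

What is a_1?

-5

Δ: -221, -1071, -3235, -7625, -15393, -27931, -46871, -74085
Δ²: -850, -2164, -4390, -7768, -12538, -18940, -27214
Δ³: -1314, -2226, -3378, -4770, -6402, -8274
Δ⁴: -912, -1152, -1392, -1632, -1872
Δ⁵: -240, -240, -240, -240
The fifth differences are constant at -240.
Work back: -912 + 240 = -672;  -1314 + 672 = -642;  -850 + 642 = -208;  -221 + 208 = -13;  -18 + 13 = -5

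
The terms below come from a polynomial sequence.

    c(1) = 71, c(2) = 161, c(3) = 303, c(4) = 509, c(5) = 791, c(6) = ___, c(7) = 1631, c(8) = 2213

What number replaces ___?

1161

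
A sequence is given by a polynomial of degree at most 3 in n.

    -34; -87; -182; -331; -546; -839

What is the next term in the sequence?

Δ: -53, -95, -149, -215, -293
Δ²: -42, -54, -66, -78
Δ³: -12, -12, -12
Third differences constant at -12.
-78 − 12 = -90;  -293 − 90 = -383;  -839 − 383 = -1222

-1222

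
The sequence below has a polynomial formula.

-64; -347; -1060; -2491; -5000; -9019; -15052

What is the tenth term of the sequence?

-51355

D1: -283  -713  -1431  -2509  -4019  -6033
D2: -430  -718  -1078  -1510  -2014
D3: -288  -360  -432  -504
D4: -72  -72  -72
Constant fourth difference = -72, so extend:
-504 − 72 = -576;  -2014 − 576 = -2590;  -6033 − 2590 = -8623;  -15052 − 8623 = -23675
-576 − 72 = -648;  -2590 − 648 = -3238;  -8623 − 3238 = -11861;  -23675 − 11861 = -35536
-648 − 72 = -720;  -3238 − 720 = -3958;  -11861 − 3958 = -15819;  -35536 − 15819 = -51355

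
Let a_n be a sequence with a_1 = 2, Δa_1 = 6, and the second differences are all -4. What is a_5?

Build the table forward from the leading diagonal:
Second differences: -4  -4  -4  -4  -4
First differences: 6  2  -2  -6  -10
a: 2  8  10  8  2

2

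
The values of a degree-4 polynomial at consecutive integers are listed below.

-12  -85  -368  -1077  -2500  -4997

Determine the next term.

-9000

-73  -283  -709  -1423  -2497
-210  -426  -714  -1074
-216  -288  -360
-72  -72
Fourth differences constant at -72.
-360 − 72 = -432;  -1074 − 432 = -1506;  -2497 − 1506 = -4003;  -4997 − 4003 = -9000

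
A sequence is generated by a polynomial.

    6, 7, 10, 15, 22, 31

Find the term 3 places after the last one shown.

70

First differences: 1, 3, 5, 7, 9
Second differences: 2, 2, 2, 2
Constant second difference = 2, so extend:
9 + 2 = 11;  31 + 11 = 42
11 + 2 = 13;  42 + 13 = 55
13 + 2 = 15;  55 + 15 = 70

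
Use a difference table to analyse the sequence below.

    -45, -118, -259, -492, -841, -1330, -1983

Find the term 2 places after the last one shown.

First differences: -73  -141  -233  -349  -489  -653
Second differences: -68  -92  -116  -140  -164
Third differences: -24  -24  -24  -24
Third differences constant at -24.
-164 − 24 = -188;  -653 − 188 = -841;  -1983 − 841 = -2824
-188 − 24 = -212;  -841 − 212 = -1053;  -2824 − 1053 = -3877

-3877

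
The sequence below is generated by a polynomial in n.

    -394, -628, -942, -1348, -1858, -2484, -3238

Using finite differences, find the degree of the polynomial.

3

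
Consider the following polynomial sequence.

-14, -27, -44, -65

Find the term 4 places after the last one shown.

-189

First differences: -13, -17, -21
Second differences: -4, -4
Second differences constant at -4.
-21 − 4 = -25;  -65 − 25 = -90
-25 − 4 = -29;  -90 − 29 = -119
-29 − 4 = -33;  -119 − 33 = -152
-33 − 4 = -37;  -152 − 37 = -189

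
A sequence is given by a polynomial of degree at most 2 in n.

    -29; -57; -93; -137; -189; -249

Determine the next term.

-317

D1: -28  -36  -44  -52  -60
D2: -8  -8  -8  -8
The second differences are constant (-8).
-60 − 8 = -68;  -249 − 68 = -317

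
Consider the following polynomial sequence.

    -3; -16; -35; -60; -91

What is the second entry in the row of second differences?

D1: -13, -19, -25, -31
D2: -6, -6, -6

-6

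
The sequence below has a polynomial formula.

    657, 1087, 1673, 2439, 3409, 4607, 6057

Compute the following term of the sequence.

7783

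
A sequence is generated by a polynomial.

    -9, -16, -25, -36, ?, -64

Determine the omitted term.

-49

Using the first 4 terms:
First differences: -7, -9, -11
Second differences: -2, -2
Constant second difference = -2.
Extend forward: -11 − 2 = -13;  -36 − 13 = -49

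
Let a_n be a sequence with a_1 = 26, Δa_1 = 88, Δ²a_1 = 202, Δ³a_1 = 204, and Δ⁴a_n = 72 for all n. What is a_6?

4886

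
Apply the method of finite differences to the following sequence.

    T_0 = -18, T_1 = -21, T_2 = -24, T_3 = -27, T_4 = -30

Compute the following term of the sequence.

-33

Δ: -3  -3  -3  -3
First differences constant at -3.
-30 − 3 = -33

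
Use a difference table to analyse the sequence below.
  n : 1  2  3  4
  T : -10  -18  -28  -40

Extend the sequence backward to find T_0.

-4

-8  -10  -12
-2  -2
The second differences are constant at -2.
Work back: -8 + 2 = -6;  -10 + 6 = -4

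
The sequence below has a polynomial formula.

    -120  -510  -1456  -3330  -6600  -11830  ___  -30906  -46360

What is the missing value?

-19680

Using the first 6 terms:
Δ: -390  -946  -1874  -3270  -5230
Δ²: -556  -928  -1396  -1960
Δ³: -372  -468  -564
Δ⁴: -96  -96
Constant fourth difference = -96.
Extend forward: -564 − 96 = -660;  -1960 − 660 = -2620;  -5230 − 2620 = -7850;  -11830 − 7850 = -19680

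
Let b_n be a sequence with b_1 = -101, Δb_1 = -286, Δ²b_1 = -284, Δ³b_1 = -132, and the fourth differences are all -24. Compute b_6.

Build the table forward from the leading diagonal:
Δ⁴: -24, -24, -24, -24, -24, -24
Δ³: -132, -156, -180, -204, -228, -252
Δ²: -284, -416, -572, -752, -956, -1184
Δ: -286, -570, -986, -1558, -2310, -3266
b: -101, -387, -957, -1943, -3501, -5811

-5811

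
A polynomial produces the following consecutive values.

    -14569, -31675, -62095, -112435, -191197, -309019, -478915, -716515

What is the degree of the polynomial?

Δ: -17106, -30420, -50340, -78762, -117822, -169896, -237600
Δ²: -13314, -19920, -28422, -39060, -52074, -67704
Δ³: -6606, -8502, -10638, -13014, -15630
Δ⁴: -1896, -2136, -2376, -2616
Δ⁵: -240, -240, -240
The fifth differences are constant, so the polynomial has degree 5.

5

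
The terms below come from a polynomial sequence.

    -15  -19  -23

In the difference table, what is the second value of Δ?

First differences: -4, -4

-4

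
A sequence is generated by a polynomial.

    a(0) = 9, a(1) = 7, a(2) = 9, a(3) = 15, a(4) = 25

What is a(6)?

-2 , 2 , 6 , 10
4 , 4 , 4
Second differences constant at 4.
10 + 4 = 14;  25 + 14 = 39
14 + 4 = 18;  39 + 18 = 57

57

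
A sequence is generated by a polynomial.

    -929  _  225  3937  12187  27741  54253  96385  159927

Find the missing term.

-947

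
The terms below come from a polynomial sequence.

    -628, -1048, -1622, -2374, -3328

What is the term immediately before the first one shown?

First differences: -420  -574  -752  -954
Second differences: -154  -178  -202
Third differences: -24  -24
The third differences are constant at -24.
Work back: -154 + 24 = -130;  -420 + 130 = -290;  -628 + 290 = -338

-338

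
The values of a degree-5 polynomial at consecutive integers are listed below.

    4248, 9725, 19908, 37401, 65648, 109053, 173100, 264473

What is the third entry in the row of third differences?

4404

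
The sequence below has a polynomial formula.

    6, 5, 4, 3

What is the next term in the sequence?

First differences: -1  -1  -1
First differences constant at -1.
3 − 1 = 2

2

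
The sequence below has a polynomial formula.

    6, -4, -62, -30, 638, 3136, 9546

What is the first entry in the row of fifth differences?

Δ: -10, -58, 32, 668, 2498, 6410
Δ²: -48, 90, 636, 1830, 3912
Δ³: 138, 546, 1194, 2082
Δ⁴: 408, 648, 888
Δ⁵: 240, 240

240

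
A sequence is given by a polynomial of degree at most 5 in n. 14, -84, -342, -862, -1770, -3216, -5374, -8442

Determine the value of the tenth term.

-18220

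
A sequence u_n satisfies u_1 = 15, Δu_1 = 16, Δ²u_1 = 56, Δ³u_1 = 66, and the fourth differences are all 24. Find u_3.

103

Build the table forward from the leading diagonal:
D4: 24  24  24
D3: 66  90  114
D2: 56  122  212
D1: 16  72  194
u: 15  31  103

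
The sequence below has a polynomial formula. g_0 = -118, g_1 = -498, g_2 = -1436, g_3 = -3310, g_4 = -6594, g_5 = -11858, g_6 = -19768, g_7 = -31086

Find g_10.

-94548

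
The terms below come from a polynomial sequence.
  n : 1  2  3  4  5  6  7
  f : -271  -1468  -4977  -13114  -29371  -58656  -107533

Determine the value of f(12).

First differences: -1197, -3509, -8137, -16257, -29285, -48877
Second differences: -2312, -4628, -8120, -13028, -19592
Third differences: -2316, -3492, -4908, -6564
Fourth differences: -1176, -1416, -1656
Fifth differences: -240, -240
Constant fifth difference = -240, so extend:
-1656 − 240 = -1896;  -6564 − 1896 = -8460;  -19592 − 8460 = -28052;  -48877 − 28052 = -76929;  -107533 − 76929 = -184462
-1896 − 240 = -2136;  -8460 − 2136 = -10596;  -28052 − 10596 = -38648;  -76929 − 38648 = -115577;  -184462 − 115577 = -300039
-2136 − 240 = -2376;  -10596 − 2376 = -12972;  -38648 − 12972 = -51620;  -115577 − 51620 = -167197;  -300039 − 167197 = -467236
-2376 − 240 = -2616;  -12972 − 2616 = -15588;  -51620 − 15588 = -67208;  -167197 − 67208 = -234405;  -467236 − 234405 = -701641
-2616 − 240 = -2856;  -15588 − 2856 = -18444;  -67208 − 18444 = -85652;  -234405 − 85652 = -320057;  -701641 − 320057 = -1021698

-1021698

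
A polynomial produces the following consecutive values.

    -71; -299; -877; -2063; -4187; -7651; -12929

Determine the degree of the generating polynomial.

4

First differences: -228, -578, -1186, -2124, -3464, -5278
Second differences: -350, -608, -938, -1340, -1814
Third differences: -258, -330, -402, -474
Fourth differences: -72, -72, -72
The fourth differences are constant, so the polynomial has degree 4.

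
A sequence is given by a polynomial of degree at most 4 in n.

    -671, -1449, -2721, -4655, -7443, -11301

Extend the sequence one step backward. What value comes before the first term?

-243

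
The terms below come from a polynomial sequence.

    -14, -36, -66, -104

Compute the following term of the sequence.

-150

First differences: -22, -30, -38
Second differences: -8, -8
Constant second difference = -8, so extend:
-38 − 8 = -46;  -104 − 46 = -150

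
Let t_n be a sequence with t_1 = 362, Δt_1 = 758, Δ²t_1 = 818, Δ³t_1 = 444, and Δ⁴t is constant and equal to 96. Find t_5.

10174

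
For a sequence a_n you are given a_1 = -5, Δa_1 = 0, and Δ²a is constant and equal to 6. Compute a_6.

Build the table forward from the leading diagonal:
Δ²: 6  6  6  6  6  6
Δ: 0  6  12  18  24  30
a: -5  -5  1  13  31  55

55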